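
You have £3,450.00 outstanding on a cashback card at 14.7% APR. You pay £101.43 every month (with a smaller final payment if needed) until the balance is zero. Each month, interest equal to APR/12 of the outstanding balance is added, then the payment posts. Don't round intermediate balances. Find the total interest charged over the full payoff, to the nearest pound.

£1,040

Monthly rate r = 14.7%/12 = 1.225% = 0.01225.
Payoff takes n = ⌈−ln(1 − rB₀/P)/ln(1+r)⌉ = ⌈44.269⌉ = 45 payments; the last is £27.37.
Total paid = 44·£101.43 + £27.37 = £4,490.29.
Total interest = total paid − principal = £4,490.29 − £3,450.00 = £1,040.29.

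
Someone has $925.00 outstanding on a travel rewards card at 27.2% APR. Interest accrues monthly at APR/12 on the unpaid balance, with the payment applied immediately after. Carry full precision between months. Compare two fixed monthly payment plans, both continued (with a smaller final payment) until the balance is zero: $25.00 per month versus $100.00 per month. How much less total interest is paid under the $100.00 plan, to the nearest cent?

$984.77

Monthly rate r = 27.2%/12 = 2.26667% = 0.0226667.
At $25.00/mo: n = ⌈−ln(1 − rB₀/P)/ln(1+r)⌉ = 82 payments (last $9.86); total interest = total paid − $925.00 = $1,109.86.
At $100.00/mo: 11 payments (last $50.09); total interest $125.09.
Interest saved = $1,109.86 − $125.09 = $984.77.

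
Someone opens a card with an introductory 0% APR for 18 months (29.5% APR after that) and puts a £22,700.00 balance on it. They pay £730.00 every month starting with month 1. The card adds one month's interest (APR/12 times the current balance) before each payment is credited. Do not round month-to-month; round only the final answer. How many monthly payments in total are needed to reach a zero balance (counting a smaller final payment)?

Promo months 1–18 at r₀ = 0%/12 = 0; months 19+ at r₁ = 29.5%/12 = 0.0245833.
After month 18 (no interest yet): B = £22,700.00 − 18·£730.00 = £9,560.00.
Then at r₁ with £730.00/mo: n₂ = −ln(1 − r₁·B/P)/ln(1+r₁) ≈ 16.00 → 16 more payments.

34 payments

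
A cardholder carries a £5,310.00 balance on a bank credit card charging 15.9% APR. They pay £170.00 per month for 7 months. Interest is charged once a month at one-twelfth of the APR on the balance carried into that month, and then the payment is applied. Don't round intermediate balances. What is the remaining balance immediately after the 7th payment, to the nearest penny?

£4,584.16

Monthly rate r = 15.9%/12 = 1.325% = 0.01325.
Each month: B ← B·(1+r) − £170.00.
Month 1: interest £70.36; balance after payment £5,210.36.
Month 2: interest £69.04; balance after payment £5,109.39.
Month 3: interest £67.70; balance after payment £5,007.09.
Month 4: interest £66.34; balance after payment £4,903.44.
Month 5: interest £64.97; balance after payment £4,798.41.
Month 6: interest £63.58; balance after payment £4,691.99.
Month 7: interest £62.17; balance after payment £4,584.16.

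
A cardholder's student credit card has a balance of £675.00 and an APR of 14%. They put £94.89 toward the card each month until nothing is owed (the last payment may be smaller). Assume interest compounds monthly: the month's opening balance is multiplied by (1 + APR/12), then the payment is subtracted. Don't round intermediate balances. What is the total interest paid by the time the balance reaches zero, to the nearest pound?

£34

Monthly rate r = 14%/12 = 1.16667% = 0.0116667.
Payoff takes n = ⌈−ln(1 − rB₀/P)/ln(1+r)⌉ = ⌈7.469⌉ = 8 payments; the last is £44.67.
Total paid = 7·£94.89 + £44.67 = £708.90.
Total interest = total paid − principal = £708.90 − £675.00 = £33.90.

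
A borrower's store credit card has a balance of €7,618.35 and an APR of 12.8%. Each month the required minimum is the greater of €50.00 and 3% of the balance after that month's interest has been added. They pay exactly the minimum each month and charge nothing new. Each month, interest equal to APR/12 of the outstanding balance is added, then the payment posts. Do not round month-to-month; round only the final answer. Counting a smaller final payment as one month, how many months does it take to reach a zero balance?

Monthly rate r = 12.8%/12 = 1.06667% = 0.0106667.
While 3% of the post-interest balance exceeds €50.00, each month B ← (B·(1+r))·(1 − 0.03), i.e. B shrinks by the factor (1+r)·0.97 = 0.98035.
This holds for months 1–78. Entering month 79 the balance is €1,619.85; 3% of the post-interest balance is now below €50.00, so the flat €50.00 minimum applies from here.
From month 79 a fixed €50.00 at rate r clears €1,619.85 in 40 more payments. Total: 78 + 40 = 118 months.

118 months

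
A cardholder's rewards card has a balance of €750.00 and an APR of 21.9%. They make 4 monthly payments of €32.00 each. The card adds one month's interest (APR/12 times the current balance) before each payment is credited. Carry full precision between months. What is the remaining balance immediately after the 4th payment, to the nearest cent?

€674.72

Monthly rate r = 21.9%/12 = 1.825% = 0.01825.
Each month: B ← B·(1+r) − €32.00.
Month 1: interest €13.69; balance after payment €731.69.
Month 2: interest €13.35; balance after payment €713.04.
Month 3: interest €13.01; balance after payment €694.05.
Month 4: interest €12.67; balance after payment €674.72.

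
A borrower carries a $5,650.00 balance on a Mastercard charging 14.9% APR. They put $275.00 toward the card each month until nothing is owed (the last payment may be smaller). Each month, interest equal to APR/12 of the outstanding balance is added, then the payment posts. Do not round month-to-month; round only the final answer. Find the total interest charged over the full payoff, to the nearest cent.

Monthly rate r = 14.9%/12 = 1.24167% = 0.0124167.
Payoff takes n = ⌈−ln(1 − rB₀/P)/ln(1+r)⌉ = ⌈23.866⌉ = 24 payments; the last is $238.39.
Total paid = 23·$275.00 + $238.39 = $6,563.39.
Total interest = total paid − principal = $6,563.39 − $5,650.00 = $913.39.

$913.39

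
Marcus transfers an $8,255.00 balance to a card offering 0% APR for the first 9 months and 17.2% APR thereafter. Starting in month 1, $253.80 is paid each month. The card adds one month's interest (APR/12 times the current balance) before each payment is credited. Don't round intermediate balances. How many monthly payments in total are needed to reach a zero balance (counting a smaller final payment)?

Promo months 1–9 at r₀ = 0%/12 = 0; months 10+ at r₁ = 17.2%/12 = 0.0143333.
After month 9 (no interest yet): B = $8,255.00 − 9·$253.80 = $5,970.80.
Then at r₁ with $253.80/mo: n₂ = −ln(1 − r₁·B/P)/ln(1+r₁) ≈ 28.90 → 29 more payments.

38 months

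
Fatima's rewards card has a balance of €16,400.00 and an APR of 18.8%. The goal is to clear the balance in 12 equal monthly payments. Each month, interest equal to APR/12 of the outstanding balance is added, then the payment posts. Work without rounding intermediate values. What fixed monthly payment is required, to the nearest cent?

€1,509.80

Monthly rate r = 18.8%/12 = 1.56667% = 0.0156667.
Level-payment amortization: P = B₀·r / (1 − (1+r)^(−n)) = 16400.00·0.0156667 / (1 − 1.01567^(−12)).
Denominator 1 − (1+r)^(−12) = 0.170176736.
P = 256.933 / 0.170176736 ≈ 1509.80.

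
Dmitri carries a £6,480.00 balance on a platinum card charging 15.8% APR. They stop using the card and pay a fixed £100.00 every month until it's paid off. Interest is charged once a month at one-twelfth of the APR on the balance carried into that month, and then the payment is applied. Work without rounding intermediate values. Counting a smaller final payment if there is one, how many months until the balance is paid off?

147 payments

Monthly rate r = 15.8%/12 = 1.31667% = 0.0131667.
Recurrence: B ← B·(1+r) − £100.00.
Month 1: interest £85.32; balance after payment £6,465.32.
Month 2: interest £85.13; balance after payment £6,450.45.
Closed form: n = −ln(1 − rB₀/P)/ln(1+r) = −ln(0.1468)/ln(1.01317) ≈ 146.680, so the balance reaches zero during payment 147.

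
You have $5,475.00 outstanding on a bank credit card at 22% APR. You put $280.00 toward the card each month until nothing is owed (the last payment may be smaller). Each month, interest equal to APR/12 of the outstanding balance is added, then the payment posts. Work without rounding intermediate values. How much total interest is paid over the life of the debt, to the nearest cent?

Monthly rate r = 22%/12 = 1.83333% = 0.0183333.
Payoff takes n = ⌈−ln(1 − rB₀/P)/ln(1+r)⌉ = ⌈24.435⌉ = 25 payments; the last is $122.43.
Total paid = 24·$280.00 + $122.43 = $6,842.43.
Total interest = total paid − principal = $6,842.43 − $5,475.00 = $1,367.43.

$1,367.43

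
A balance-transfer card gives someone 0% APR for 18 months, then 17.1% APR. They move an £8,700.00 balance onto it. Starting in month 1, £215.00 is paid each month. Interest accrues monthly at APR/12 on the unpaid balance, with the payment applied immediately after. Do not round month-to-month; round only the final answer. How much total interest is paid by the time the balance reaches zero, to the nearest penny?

£1,033.29

Promo months 1–18 at r₀ = 0%/12 = 0; months 19+ at r₁ = 17.1%/12 = 0.01425.
After month 18 (no interest yet): B = £8,700.00 − 18·£215.00 = £4,830.00.
Then at r₁ with £215.00/mo: n₂ = −ln(1 − r₁·B/P)/ln(1+r₁) ≈ 27.27 → 28 more payments.
Total paid = 45·£215.00 + £58.29 = £9,733.29; interest = £9,733.29 − £8,700.00 = £1,033.29.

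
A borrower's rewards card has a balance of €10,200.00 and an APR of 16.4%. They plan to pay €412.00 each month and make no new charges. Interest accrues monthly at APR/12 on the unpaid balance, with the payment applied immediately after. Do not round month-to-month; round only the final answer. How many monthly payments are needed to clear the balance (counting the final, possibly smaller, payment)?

Monthly rate r = 16.4%/12 = 1.36667% = 0.0136667.
Recurrence: B ← B·(1+r) − €412.00.
Month 1: interest €139.40; balance after payment €9,927.40.
Month 2: interest €135.67; balance after payment €9,651.07.
Closed form: n = −ln(1 − rB₀/P)/ln(1+r) = −ln(0.66165)/ln(1.01367) ≈ 30.427, so the balance reaches zero during payment 31.

31 months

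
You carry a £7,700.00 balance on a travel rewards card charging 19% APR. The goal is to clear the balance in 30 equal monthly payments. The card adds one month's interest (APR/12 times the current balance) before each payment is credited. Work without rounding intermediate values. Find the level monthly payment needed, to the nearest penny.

Monthly rate r = 19%/12 = 1.58333% = 0.0158333.
Level-payment amortization: P = B₀·r / (1 − (1+r)^(−n)) = 7700.00·0.0158333 / (1 − 1.01583^(−30)).
Denominator 1 − (1+r)^(−30) = 0.375796481.
P = 121.917 / 0.375796481 ≈ 324.42.

£324.42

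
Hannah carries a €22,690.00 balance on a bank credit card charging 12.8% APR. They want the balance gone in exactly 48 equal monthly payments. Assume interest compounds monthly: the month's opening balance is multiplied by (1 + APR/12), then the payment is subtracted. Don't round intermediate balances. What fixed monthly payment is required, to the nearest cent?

Monthly rate r = 12.8%/12 = 1.06667% = 0.0106667.
Level-payment amortization: P = B₀·r / (1 − (1+r)^(−n)) = 22690.00·0.0106667 / (1 − 1.01067^(−48)).
Denominator 1 − (1+r)^(−48) = 0.399077075.
P = 242.027 / 0.399077075 ≈ 606.47.

€606.47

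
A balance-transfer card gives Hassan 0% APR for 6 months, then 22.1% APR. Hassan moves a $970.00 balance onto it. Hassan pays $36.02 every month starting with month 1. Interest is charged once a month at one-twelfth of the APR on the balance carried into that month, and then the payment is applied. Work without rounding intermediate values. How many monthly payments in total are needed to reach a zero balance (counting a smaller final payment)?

Promo months 1–6 at r₀ = 0%/12 = 0; months 7+ at r₁ = 22.1%/12 = 0.0184167.
After month 6 (no interest yet): B = $970.00 − 6·$36.02 = $753.88.
Then at r₁ with $36.02/mo: n₂ = −ln(1 − r₁·B/P)/ln(1+r₁) ≈ 26.68 → 27 more payments.

33 months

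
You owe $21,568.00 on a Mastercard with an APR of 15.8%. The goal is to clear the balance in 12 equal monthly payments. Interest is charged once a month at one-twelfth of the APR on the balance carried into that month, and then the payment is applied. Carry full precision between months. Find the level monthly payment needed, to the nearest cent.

Monthly rate r = 15.8%/12 = 1.31667% = 0.0131667.
Level-payment amortization: P = B₀·r / (1 − (1+r)^(−n)) = 21568.00·0.0131667 / (1 − 1.01317^(−12)).
Denominator 1 − (1+r)^(−12) = 0.145269338.
P = 283.979 / 0.145269338 ≈ 1954.84.

$1,954.84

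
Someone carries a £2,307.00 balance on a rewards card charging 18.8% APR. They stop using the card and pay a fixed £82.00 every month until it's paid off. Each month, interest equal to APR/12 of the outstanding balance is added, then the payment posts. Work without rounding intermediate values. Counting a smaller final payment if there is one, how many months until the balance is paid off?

38 months

Monthly rate r = 18.8%/12 = 1.56667% = 0.0156667.
Recurrence: B ← B·(1+r) − £82.00.
Month 1: interest £36.14; balance after payment £2,261.14.
Month 2: interest £35.42; balance after payment £2,214.57.
Closed form: n = −ln(1 − rB₀/P)/ln(1+r) = −ln(0.55923)/ln(1.01567) ≈ 37.387, so the balance reaches zero during payment 38.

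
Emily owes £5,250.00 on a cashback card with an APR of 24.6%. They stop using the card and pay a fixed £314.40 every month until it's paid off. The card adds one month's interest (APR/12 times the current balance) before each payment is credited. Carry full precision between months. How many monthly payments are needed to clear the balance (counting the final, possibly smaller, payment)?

21 payments

Monthly rate r = 24.6%/12 = 2.05% = 0.0205.
Recurrence: B ← B·(1+r) − £314.40.
Month 1: interest £107.62; balance after payment £5,043.23.
Month 2: interest £103.39; balance after payment £4,832.21.
Closed form: n = −ln(1 − rB₀/P)/ln(1+r) = −ln(0.65768)/ln(1.0205) ≈ 20.650, so the balance reaches zero during payment 21.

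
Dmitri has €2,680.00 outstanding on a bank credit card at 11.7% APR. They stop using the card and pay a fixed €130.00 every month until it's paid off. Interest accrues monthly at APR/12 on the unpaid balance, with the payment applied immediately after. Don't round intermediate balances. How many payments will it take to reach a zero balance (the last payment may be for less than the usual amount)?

Monthly rate r = 11.7%/12 = 0.975% = 0.00975.
Recurrence: B ← B·(1+r) − €130.00.
Month 1: interest €26.13; balance after payment €2,576.13.
Month 2: interest €25.12; balance after payment €2,471.25.
Closed form: n = −ln(1 − rB₀/P)/ln(1+r) = −ln(0.799)/ln(1.00975) ≈ 23.127, so the balance reaches zero during payment 24.

24 payments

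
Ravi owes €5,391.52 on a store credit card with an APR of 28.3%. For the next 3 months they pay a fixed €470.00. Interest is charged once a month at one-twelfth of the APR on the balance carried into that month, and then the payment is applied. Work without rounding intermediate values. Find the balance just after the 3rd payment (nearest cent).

Monthly rate r = 28.3%/12 = 2.35833% = 0.0235833.
Each month: B ← B·(1+r) − €470.00.
Month 1: interest €127.15; balance after payment €5,048.67.
Month 2: interest €119.06; balance after payment €4,697.73.
Month 3: interest €110.79; balance after payment €4,338.52.

€4,338.52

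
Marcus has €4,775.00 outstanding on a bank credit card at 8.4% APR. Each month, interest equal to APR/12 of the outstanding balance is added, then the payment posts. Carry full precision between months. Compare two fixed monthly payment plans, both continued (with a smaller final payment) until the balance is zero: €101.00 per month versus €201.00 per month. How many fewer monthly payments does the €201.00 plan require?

Monthly rate r = 8.4%/12 = 0.7% = 0.007.
At €101.00/mo: n = ⌈−ln(1 − rB₀/P)/ln(1+r)⌉ = 58 payments (last €61.94); total interest = total paid − €4,775.00 = €1,043.94.
At €201.00/mo: 27 payments (last €14.68); total interest €465.68.
Payments saved = 58 − 27 = 31.

31 fewer payments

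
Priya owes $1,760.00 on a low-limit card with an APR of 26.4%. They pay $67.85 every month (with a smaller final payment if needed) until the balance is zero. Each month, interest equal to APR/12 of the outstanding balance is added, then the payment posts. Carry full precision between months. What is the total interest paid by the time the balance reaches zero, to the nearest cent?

Monthly rate r = 26.4%/12 = 2.2% = 0.022.
Payoff takes n = ⌈−ln(1 − rB₀/P)/ln(1+r)⌉ = ⌈38.854⌉ = 39 payments; the last is $58.07.
Total paid = 38·$67.85 + $58.07 = $2,636.37.
Total interest = total paid − principal = $2,636.37 − $1,760.00 = $876.37.

$876.37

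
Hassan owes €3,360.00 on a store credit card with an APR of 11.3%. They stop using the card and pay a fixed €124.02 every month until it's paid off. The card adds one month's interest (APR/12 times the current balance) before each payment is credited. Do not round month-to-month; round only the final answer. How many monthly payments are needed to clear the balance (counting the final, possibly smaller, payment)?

32 months

Monthly rate r = 11.3%/12 = 0.941667% = 0.00941667.
Recurrence: B ← B·(1+r) − €124.02.
Month 1: interest €31.64; balance after payment €3,267.62.
Month 2: interest €30.77; balance after payment €3,174.37.
Closed form: n = −ln(1 − rB₀/P)/ln(1+r) = −ln(0.74488)/ln(1.00942) ≈ 31.425, so the balance reaches zero during payment 32.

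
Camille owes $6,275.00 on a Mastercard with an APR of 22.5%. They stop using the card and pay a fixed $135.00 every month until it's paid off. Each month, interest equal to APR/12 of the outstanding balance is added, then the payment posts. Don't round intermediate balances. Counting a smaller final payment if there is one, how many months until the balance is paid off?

111 months

Monthly rate r = 22.5%/12 = 1.875% = 0.01875.
Recurrence: B ← B·(1+r) − $135.00.
Month 1: interest $117.66; balance after payment $6,257.66.
Month 2: interest $117.33; balance after payment $6,239.99.
Closed form: n = −ln(1 − rB₀/P)/ln(1+r) = −ln(0.12847)/ln(1.01875) ≈ 110.465, so the balance reaches zero during payment 111.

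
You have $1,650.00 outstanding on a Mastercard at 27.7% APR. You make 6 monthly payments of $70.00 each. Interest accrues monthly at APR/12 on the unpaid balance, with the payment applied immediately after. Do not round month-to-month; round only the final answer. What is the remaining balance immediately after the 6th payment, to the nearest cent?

Monthly rate r = 27.7%/12 = 2.30833% = 0.0230833.
Each month: B ← B·(1+r) − $70.00.
Month 1: interest $38.09; balance after payment $1,618.09.
Month 2: interest $37.35; balance after payment $1,585.44.
Month 3: interest $36.60; balance after payment $1,552.04.
Month 4: interest $35.83; balance after payment $1,517.86.
Month 5: interest $35.04; balance after payment $1,482.90.
Month 6: interest $34.23; balance after payment $1,447.13.

$1,447.13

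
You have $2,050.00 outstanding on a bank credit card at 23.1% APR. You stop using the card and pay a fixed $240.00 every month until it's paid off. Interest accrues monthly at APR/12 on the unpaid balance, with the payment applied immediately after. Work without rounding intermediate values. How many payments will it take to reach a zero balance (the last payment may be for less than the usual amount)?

Monthly rate r = 23.1%/12 = 1.925% = 0.01925.
Recurrence: B ← B·(1+r) − $240.00.
Month 1: interest $39.46; balance after payment $1,849.46.
Month 2: interest $35.60; balance after payment $1,645.06.
Closed form: n = −ln(1 − rB₀/P)/ln(1+r) = −ln(0.83557)/ln(1.01925) ≈ 9.421, so the balance reaches zero during payment 10.

10 payments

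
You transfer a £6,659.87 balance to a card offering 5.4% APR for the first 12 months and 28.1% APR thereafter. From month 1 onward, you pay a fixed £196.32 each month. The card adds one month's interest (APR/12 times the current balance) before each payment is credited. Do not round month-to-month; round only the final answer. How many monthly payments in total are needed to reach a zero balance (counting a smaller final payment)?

47 payments

Promo months 1–12 at r₀ = 5.4%/12 = 0.0045; months 13+ at r₁ = 28.1%/12 = 0.0234167.
After month 12: iterate B ← B·(1+r₀) − £196.32 for 12 months → £4,613.51.
Then at r₁ with £196.32/mo: n₂ = −ln(1 − r₁·B/P)/ln(1+r₁) ≈ 34.53 → 35 more payments.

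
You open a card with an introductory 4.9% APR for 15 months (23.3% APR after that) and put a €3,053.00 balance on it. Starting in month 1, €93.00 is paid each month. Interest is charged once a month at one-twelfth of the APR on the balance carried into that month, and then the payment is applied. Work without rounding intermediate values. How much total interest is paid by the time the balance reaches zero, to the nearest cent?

€637.36

Promo months 1–15 at r₀ = 4.9%/12 = 0.00408333; months 16+ at r₁ = 23.3%/12 = 0.0194167.
After month 15: iterate B ← B·(1+r₀) − €93.00 for 15 months → €1,809.85.
Then at r₁ with €93.00/mo: n₂ = −ln(1 − r₁·B/P)/ln(1+r₁) ≈ 24.68 → 25 more payments.
Total paid = 39·€93.00 + €63.36 = €3,690.36; interest = €3,690.36 − €3,053.00 = €637.36.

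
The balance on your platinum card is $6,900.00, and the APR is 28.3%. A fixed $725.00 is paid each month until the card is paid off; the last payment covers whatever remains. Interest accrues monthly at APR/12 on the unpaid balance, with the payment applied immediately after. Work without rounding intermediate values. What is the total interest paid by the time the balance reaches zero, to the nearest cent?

$1,006.54

Monthly rate r = 28.3%/12 = 2.35833% = 0.0235833.
Payoff takes n = ⌈−ln(1 − rB₀/P)/ln(1+r)⌉ = ⌈10.905⌉ = 11 payments; the last is $656.54.
Total paid = 10·$725.00 + $656.54 = $7,906.54.
Total interest = total paid − principal = $7,906.54 − $6,900.00 = $1,006.54.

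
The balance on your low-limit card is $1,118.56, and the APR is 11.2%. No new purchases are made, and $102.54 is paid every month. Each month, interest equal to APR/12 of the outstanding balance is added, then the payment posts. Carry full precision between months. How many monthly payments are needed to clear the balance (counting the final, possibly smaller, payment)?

Monthly rate r = 11.2%/12 = 0.933333% = 0.00933333.
Recurrence: B ← B·(1+r) − $102.54.
Month 1: interest $10.44; balance after payment $1,026.46.
Month 2: interest $9.58; balance after payment $933.50.
Closed form: n = −ln(1 − rB₀/P)/ln(1+r) = −ln(0.89819)/ln(1.00933) ≈ 11.558, so the balance reaches zero during payment 12.

12 payments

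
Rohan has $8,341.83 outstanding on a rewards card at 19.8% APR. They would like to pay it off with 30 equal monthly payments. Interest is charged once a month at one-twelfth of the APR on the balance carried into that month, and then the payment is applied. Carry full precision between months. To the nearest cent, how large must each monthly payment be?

Monthly rate r = 19.8%/12 = 1.65% = 0.0165.
Level-payment amortization: P = B₀·r / (1 − (1+r)^(−n)) = 8341.83·0.0165 / (1 − 1.0165^(−30)).
Denominator 1 − (1+r)^(−30) = 0.387961826.
P = 137.64 / 0.387961826 ≈ 354.78.

$354.78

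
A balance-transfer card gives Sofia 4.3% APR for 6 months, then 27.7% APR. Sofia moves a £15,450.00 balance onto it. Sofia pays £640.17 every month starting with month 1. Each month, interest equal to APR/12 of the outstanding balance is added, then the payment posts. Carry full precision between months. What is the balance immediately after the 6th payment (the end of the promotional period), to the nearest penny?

£11,909.57

Promo months 1–6 at r₀ = 4.3%/12 = 0.00358333; months 7+ at r₁ = 27.7%/12 = 0.0230833.
After month 6: iterate B ← B·(1+r₀) − £640.17 for 6 months → £11,909.57.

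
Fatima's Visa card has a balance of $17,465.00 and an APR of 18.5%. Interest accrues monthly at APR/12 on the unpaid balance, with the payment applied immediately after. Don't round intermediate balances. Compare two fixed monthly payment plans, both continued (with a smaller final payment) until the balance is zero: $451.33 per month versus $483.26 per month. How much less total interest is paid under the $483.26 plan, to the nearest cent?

Monthly rate r = 18.5%/12 = 1.54167% = 0.0154167.
At $451.33/mo: n = ⌈−ln(1 − rB₀/P)/ln(1+r)⌉ = 60 payments (last $151.84); total interest = total paid − $17,465.00 = $9,315.31.
At $483.26/mo: 54 payments (last $117.33); total interest $8,265.11.
Interest saved = $9,315.31 − $8,265.11 = $1,050.20.

$1,050.20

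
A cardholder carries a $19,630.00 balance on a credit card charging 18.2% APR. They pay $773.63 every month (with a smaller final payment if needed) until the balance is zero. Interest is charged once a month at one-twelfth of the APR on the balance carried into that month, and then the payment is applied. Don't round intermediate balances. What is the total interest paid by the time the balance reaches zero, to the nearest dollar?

$5,342

Monthly rate r = 18.2%/12 = 1.51667% = 0.0151667.
Payoff takes n = ⌈−ln(1 − rB₀/P)/ln(1+r)⌉ = ⌈32.278⌉ = 33 payments; the last is $215.93.
Total paid = 32·$773.63 + $215.93 = $24,972.09.
Total interest = total paid − principal = $24,972.09 − $19,630.00 = $5,342.09.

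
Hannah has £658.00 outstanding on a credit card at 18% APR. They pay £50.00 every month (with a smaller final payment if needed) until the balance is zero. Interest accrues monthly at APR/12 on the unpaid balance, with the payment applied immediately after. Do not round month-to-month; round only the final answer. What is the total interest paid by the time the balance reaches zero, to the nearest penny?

Monthly rate r = 18%/12 = 1.5% = 0.015.
Payoff takes n = ⌈−ln(1 − rB₀/P)/ln(1+r)⌉ = ⌈14.770⌉ = 15 payments; the last is £38.55.
Total paid = 14·£50.00 + £38.55 = £738.55.
Total interest = total paid − principal = £738.55 − £658.00 = £80.55.

£80.55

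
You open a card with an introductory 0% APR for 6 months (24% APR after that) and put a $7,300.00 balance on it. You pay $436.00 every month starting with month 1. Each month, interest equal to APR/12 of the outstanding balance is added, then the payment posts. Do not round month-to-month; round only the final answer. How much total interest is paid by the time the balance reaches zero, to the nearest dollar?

$643

Promo months 1–6 at r₀ = 0%/12 = 0; months 7+ at r₁ = 24%/12 = 0.02.
After month 6 (no interest yet): B = $7,300.00 − 6·$436.00 = $4,684.00.
Then at r₁ with $436.00/mo: n₂ = −ln(1 − r₁·B/P)/ln(1+r₁) ≈ 12.22 → 13 more payments.
Total paid = 18·$436.00 + $94.63 = $7,942.63; interest = $7,942.63 − $7,300.00 = $642.63.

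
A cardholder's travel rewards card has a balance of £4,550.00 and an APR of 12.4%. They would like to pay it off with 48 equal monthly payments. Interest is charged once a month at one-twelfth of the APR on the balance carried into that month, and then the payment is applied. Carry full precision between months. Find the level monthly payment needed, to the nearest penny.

Monthly rate r = 12.4%/12 = 1.03333% = 0.0103333.
Level-payment amortization: P = B₀·r / (1 − (1+r)^(−n)) = 4550.00·0.0103333 / (1 − 1.01033^(−48)).
Denominator 1 − (1+r)^(−48) = 0.389486487.
P = 47.0167 / 0.389486487 ≈ 120.71.

£120.71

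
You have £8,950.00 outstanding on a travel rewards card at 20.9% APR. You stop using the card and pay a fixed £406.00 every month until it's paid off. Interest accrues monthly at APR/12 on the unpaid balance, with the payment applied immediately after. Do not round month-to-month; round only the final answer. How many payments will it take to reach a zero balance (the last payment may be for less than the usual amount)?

29 months

Monthly rate r = 20.9%/12 = 1.74167% = 0.0174167.
Recurrence: B ← B·(1+r) − £406.00.
Month 1: interest £155.88; balance after payment £8,699.88.
Month 2: interest £151.52; balance after payment £8,445.40.
Closed form: n = −ln(1 − rB₀/P)/ln(1+r) = −ln(0.61606)/ln(1.01742) ≈ 28.054, so the balance reaches zero during payment 29.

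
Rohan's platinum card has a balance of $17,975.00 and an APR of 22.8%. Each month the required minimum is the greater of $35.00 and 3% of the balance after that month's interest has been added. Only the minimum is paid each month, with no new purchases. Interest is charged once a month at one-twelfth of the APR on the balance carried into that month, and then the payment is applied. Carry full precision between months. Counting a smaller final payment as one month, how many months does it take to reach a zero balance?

289 months

Monthly rate r = 22.8%/12 = 1.9% = 0.019.
While 3% of the post-interest balance exceeds $35.00, each month B ← (B·(1+r))·(1 − 0.03), i.e. B shrinks by the factor (1+r)·0.97 = 0.98843.
This holds for months 1–237. Entering month 238 the balance is $1,139.86; 3% of the post-interest balance is now below $35.00, so the flat $35.00 minimum applies from here.
From month 238 a fixed $35.00 at rate r clears $1,139.86 in 52 more payments. Total: 237 + 52 = 289 months.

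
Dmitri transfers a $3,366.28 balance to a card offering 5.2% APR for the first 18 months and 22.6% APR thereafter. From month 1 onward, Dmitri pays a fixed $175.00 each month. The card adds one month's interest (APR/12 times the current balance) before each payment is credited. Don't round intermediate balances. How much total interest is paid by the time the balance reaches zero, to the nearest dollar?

$165

Promo months 1–18 at r₀ = 5.2%/12 = 0.00433333; months 19+ at r₁ = 22.6%/12 = 0.0188333.
After month 18: iterate B ← B·(1+r₀) − $175.00 for 18 months → $370.00.
Then at r₁ with $175.00/mo: n₂ = −ln(1 − r₁·B/P)/ln(1+r₁) ≈ 2.18 → 3 more payments.
Total paid = 20·$175.00 + $31.35 = $3,531.35; interest = $3,531.35 − $3,366.28 = $165.07.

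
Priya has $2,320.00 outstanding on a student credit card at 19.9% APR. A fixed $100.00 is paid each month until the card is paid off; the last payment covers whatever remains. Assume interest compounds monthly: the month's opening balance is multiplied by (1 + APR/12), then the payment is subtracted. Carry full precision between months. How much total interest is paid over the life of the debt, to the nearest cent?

$633.26

Monthly rate r = 19.9%/12 = 1.65833% = 0.0165833.
Payoff takes n = ⌈−ln(1 − rB₀/P)/ln(1+r)⌉ = ⌈29.531⌉ = 30 payments; the last is $53.26.
Total paid = 29·$100.00 + $53.26 = $2,953.26.
Total interest = total paid − principal = $2,953.26 − $2,320.00 = $633.26.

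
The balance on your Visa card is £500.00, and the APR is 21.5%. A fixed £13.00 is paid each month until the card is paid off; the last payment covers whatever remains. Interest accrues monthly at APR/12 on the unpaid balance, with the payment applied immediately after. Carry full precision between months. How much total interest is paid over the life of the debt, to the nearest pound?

£355

Monthly rate r = 21.5%/12 = 1.79167% = 0.0179167.
Payoff takes n = ⌈−ln(1 − rB₀/P)/ln(1+r)⌉ = ⌈65.789⌉ = 66 payments; the last is £10.28.
Total paid = 65·£13.00 + £10.28 = £855.28.
Total interest = total paid − principal = £855.28 − £500.00 = £355.28.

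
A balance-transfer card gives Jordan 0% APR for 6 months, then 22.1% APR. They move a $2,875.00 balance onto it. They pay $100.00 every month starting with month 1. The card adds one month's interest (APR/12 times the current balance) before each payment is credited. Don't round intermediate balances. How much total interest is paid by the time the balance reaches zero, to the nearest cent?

$700.48

Promo months 1–6 at r₀ = 0%/12 = 0; months 7+ at r₁ = 22.1%/12 = 0.0184167.
After month 6 (no interest yet): B = $2,875.00 − 6·$100.00 = $2,275.00.
Then at r₁ with $100.00/mo: n₂ = −ln(1 − r₁·B/P)/ln(1+r₁) ≈ 29.75 → 30 more payments.
Total paid = 35·$100.00 + $75.48 = $3,575.48; interest = $3,575.48 − $2,875.00 = $700.48.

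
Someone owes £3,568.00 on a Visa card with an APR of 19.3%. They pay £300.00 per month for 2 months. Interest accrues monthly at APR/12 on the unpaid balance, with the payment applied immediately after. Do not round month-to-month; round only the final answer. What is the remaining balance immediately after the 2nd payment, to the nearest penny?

£3,078.87

Monthly rate r = 19.3%/12 = 1.60833% = 0.0160833.
Each month: B ← B·(1+r) − £300.00.
Month 1: interest £57.39; balance after payment £3,325.39.
Month 2: interest £53.48; balance after payment £3,078.87.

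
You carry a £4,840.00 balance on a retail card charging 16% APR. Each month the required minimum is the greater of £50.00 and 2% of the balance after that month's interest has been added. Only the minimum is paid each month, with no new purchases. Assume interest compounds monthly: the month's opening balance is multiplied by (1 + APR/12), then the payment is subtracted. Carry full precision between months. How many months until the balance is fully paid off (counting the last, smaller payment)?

Monthly rate r = 16%/12 = 1.33333% = 0.0133333.
While 2% of the post-interest balance exceeds £50.00, each month B ← (B·(1+r))·(1 − 0.02), i.e. B shrinks by the factor (1+r)·0.98 = 0.99307.
This holds for months 1–97. Entering month 98 the balance is £2,464.62; 2% of the post-interest balance is now below £50.00, so the flat £50.00 minimum applies from here.
From month 98 a fixed £50.00 at rate r clears £2,464.62 in 81 more payments. Total: 97 + 81 = 178 months.

178 months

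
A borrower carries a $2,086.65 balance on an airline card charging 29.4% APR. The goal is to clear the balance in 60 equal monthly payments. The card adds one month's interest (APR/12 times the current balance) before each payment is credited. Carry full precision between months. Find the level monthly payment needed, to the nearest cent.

$66.74

Monthly rate r = 29.4%/12 = 2.45% = 0.0245.
Level-payment amortization: P = B₀·r / (1 − (1+r)^(−n)) = 2086.65·0.0245 / (1 − 1.0245^(−60)).
Denominator 1 − (1+r)^(−60) = 0.765964232.
P = 51.1229 / 0.765964232 ≈ 66.74.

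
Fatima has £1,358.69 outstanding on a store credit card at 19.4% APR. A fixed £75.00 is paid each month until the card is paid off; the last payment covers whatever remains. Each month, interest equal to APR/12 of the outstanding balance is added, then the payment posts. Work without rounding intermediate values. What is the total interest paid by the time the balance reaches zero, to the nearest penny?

Monthly rate r = 19.4%/12 = 1.61667% = 0.0161667.
Payoff takes n = ⌈−ln(1 − rB₀/P)/ln(1+r)⌉ = ⌈21.609⌉ = 22 payments; the last is £45.79.
Total paid = 21·£75.00 + £45.79 = £1,620.79.
Total interest = total paid − principal = £1,620.79 − £1,358.69 = £262.10.

£262.10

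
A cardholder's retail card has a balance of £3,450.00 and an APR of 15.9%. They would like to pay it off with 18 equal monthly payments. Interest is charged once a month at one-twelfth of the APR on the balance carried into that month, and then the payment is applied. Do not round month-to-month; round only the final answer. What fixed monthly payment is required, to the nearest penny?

Monthly rate r = 15.9%/12 = 1.325% = 0.01325.
Level-payment amortization: P = B₀·r / (1 − (1+r)^(−n)) = 3450.00·0.01325 / (1 − 1.01325^(−18)).
Denominator 1 − (1+r)^(−18) = 0.210956445.
P = 45.7125 / 0.210956445 ≈ 216.69.

£216.69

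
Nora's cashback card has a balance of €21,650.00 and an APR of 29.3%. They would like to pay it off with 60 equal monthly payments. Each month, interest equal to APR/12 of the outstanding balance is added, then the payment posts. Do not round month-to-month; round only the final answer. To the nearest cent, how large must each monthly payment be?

€691.17

Monthly rate r = 29.3%/12 = 2.44167% = 0.0244167.
Level-payment amortization: P = B₀·r / (1 − (1+r)^(−n)) = 21650.00·0.0244167 / (1 − 1.02442^(−60)).
Denominator 1 − (1+r)^(−60) = 0.764819199.
P = 528.621 / 0.764819199 ≈ 691.17.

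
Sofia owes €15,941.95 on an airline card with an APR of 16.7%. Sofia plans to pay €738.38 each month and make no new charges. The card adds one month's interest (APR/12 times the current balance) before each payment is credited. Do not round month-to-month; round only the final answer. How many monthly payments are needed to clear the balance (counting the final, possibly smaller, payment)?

26 months

Monthly rate r = 16.7%/12 = 1.39167% = 0.0139167.
Recurrence: B ← B·(1+r) − €738.38.
Month 1: interest €221.86; balance after payment €15,425.43.
Month 2: interest €214.67; balance after payment €14,901.72.
Closed form: n = −ln(1 − rB₀/P)/ln(1+r) = −ln(0.69953)/ln(1.01392) ≈ 25.856, so the balance reaches zero during payment 26.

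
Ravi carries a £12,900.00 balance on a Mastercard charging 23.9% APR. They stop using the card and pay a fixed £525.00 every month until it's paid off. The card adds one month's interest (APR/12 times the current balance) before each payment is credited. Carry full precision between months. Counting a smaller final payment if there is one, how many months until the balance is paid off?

35 payments

Monthly rate r = 23.9%/12 = 1.99167% = 0.0199167.
Recurrence: B ← B·(1+r) − £525.00.
Month 1: interest £256.93; balance after payment £12,631.92.
Month 2: interest £251.59; balance after payment £12,358.51.
Closed form: n = −ln(1 − rB₀/P)/ln(1+r) = −ln(0.51062)/ln(1.01992) ≈ 34.082, so the balance reaches zero during payment 35.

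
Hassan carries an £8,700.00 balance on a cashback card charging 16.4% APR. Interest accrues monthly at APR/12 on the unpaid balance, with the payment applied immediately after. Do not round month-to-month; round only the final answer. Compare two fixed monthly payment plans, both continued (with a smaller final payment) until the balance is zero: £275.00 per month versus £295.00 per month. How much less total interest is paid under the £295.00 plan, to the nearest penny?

£260.27

Monthly rate r = 16.4%/12 = 1.36667% = 0.0136667.
At £275.00/mo: n = ⌈−ln(1 − rB₀/P)/ln(1+r)⌉ = 42 payments (last £197.61); total interest = total paid − £8,700.00 = £2,772.61.
At £295.00/mo: 39 payments (last £2.34); total interest £2,512.34.
Interest saved = £2,772.61 − £2,512.34 = £260.27.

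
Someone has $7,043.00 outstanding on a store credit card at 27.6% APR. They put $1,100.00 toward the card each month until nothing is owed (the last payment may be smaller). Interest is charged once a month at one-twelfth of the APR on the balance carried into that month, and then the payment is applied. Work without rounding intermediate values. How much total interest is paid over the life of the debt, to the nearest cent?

Monthly rate r = 27.6%/12 = 2.3% = 0.023.
Payoff takes n = ⌈−ln(1 − rB₀/P)/ln(1+r)⌉ = ⌈7.006⌉ = 8 payments; the last is $6.23.
Total paid = 7·$1,100.00 + $6.23 = $7,706.23.
Total interest = total paid − principal = $7,706.23 − $7,043.00 = $663.23.

$663.23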